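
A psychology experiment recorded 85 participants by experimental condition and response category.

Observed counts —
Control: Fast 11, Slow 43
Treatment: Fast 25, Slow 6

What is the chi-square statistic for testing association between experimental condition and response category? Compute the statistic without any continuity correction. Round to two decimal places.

Row totals: 54, 31. Column totals: 36, 49. Grand total N = 85.
Expected counts (row total × column total / N):
  Control, Fast: 54×36/85 = 22.871
  Control, Slow: 54×49/85 = 31.129
  Treatment, Fast: 31×36/85 = 13.129
  Treatment, Slow: 31×49/85 = 17.871
Contributions (O − E)²/E:
  (11 − 22.871)²/22.871 = 6.1615
  (43 − 31.129)²/31.129 = 4.5270
  (25 − 13.129)²/13.129 = 10.7335
  (6 − 17.871)²/17.871 = 7.8854
χ² = 6.1615 + 4.5270 + 10.7335 + 7.8854 = 29.31

29.31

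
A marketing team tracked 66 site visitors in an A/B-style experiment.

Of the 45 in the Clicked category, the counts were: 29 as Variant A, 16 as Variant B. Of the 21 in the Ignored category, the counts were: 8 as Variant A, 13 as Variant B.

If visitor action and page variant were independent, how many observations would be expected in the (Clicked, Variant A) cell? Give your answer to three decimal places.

Row total (Clicked) = 45; column total (Variant A) = 37; grand total N = 66.
Expected count = (row total × column total) / N = 45 × 37 / 66 = 25.227.

25.227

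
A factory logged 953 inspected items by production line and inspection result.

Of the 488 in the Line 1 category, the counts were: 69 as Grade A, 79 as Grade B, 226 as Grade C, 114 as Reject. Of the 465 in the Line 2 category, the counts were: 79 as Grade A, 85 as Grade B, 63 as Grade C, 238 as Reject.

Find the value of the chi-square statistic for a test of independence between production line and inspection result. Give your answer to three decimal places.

Row totals: 488, 465. Column totals: 148, 164, 289, 352. Grand total N = 953.
Expected counts (row total × column total / N):
  Line 1, Grade A: 488×148/953 = 75.7859
  Line 1, Grade B: 488×164/953 = 83.9790
  Line 1, Grade C: 488×289/953 = 147.9874
  Line 1, Reject: 488×352/953 = 180.2476
  Line 2, Grade A: 465×148/953 = 72.2141
  Line 2, Grade B: 465×164/953 = 80.0210
  Line 2, Grade C: 465×289/953 = 141.0126
  Line 2, Reject: 465×352/953 = 171.7524
Contributions (O − E)²/E:
  (69 − 75.7859)²/75.7859 = 0.6076
  (79 − 83.9790)²/83.9790 = 0.2952
  (226 − 147.9874)²/147.9874 = 41.1249
  (114 − 180.2476)²/180.2476 = 24.3484
  (79 − 72.2141)²/72.2141 = 0.6377
  (85 − 80.0210)²/80.0210 = 0.3098
  (63 − 141.0126)²/141.0126 = 43.1590
  (238 − 171.7524)²/171.7524 = 25.5527
χ² = 0.6076 + 0.2952 + 41.1249 + 24.3484 + 0.6377 + 0.3098 + 43.1590 + 25.5527 = 136.035

136.035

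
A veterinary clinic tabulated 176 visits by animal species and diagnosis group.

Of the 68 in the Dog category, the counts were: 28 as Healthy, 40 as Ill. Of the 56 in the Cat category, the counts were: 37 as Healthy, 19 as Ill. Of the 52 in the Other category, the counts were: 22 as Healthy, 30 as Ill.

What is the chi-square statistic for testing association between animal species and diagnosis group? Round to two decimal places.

9.11

Row totals: 68, 56, 52. Column totals: 87, 89. Grand total N = 176.
Expected counts (row total × column total / N):
  Dog, Healthy: 68×87/176 = 33.614
  Dog, Ill: 68×89/176 = 34.386
  Cat, Healthy: 56×87/176 = 27.682
  Cat, Ill: 56×89/176 = 28.318
  Other, Healthy: 52×87/176 = 25.705
  Other, Ill: 52×89/176 = 26.295
Contributions (O − E)²/E:
  (28 − 33.614)²/33.614 = 0.9376
  (40 − 34.386)²/34.386 = 0.9166
  (37 − 27.682)²/27.682 = 3.1365
  (19 − 28.318)²/28.318 = 3.0661
  (22 − 25.705)²/25.705 = 0.5340
  (30 − 26.295)²/26.295 = 0.5220
χ² = 0.9376 + 0.9166 + 3.1365 + 3.0661 + 0.5340 + 0.5220 = 9.11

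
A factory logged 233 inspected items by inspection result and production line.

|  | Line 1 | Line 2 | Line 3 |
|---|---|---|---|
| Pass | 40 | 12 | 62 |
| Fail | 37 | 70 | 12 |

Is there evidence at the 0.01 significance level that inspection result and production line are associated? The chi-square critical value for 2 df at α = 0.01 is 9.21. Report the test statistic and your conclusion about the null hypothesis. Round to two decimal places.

74.85; reject H₀

Row totals: 114, 119. Column totals: 77, 82, 74. Grand total N = 233.
Expected counts (row total × column total / N):
  Pass, Line 1: 114×77/233 = 37.674
  Pass, Line 2: 114×82/233 = 40.120
  Pass, Line 3: 114×74/233 = 36.206
  Fail, Line 1: 119×77/233 = 39.326
  Fail, Line 2: 119×82/233 = 41.880
  Fail, Line 3: 119×74/233 = 37.794
Contributions (O − E)²/E:
  (40 − 37.674)²/37.674 = 0.1436
  (12 − 40.120)²/40.120 = 19.7092
  (62 − 36.206)²/36.206 = 18.3762
  (37 − 39.326)²/39.326 = 0.1376
  (70 − 41.880)²/41.880 = 18.8810
  (12 − 37.794)²/37.794 = 17.6041
χ² = 0.1436 + 19.7092 + 18.3762 + 0.1376 + 18.8810 + 17.6041 = 74.85
df = (2−1)(3−1) = 2. Since 74.85 > 9.21, reject the null hypothesis of independence at α = 0.01.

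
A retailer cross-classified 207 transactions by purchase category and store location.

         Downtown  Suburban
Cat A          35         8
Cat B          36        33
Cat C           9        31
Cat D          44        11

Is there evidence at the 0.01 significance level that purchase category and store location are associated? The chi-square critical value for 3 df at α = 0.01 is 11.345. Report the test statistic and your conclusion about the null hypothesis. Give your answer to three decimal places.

42.532; reject H₀

Row totals: 43, 69, 40, 55. Column totals: 124, 83. Grand total N = 207.
Expected counts (row total × column total / N):
  Cat A, Downtown: 43×124/207 = 25.75845
  Cat A, Suburban: 43×83/207 = 17.24155
  Cat B, Downtown: 69×124/207 = 41.33333
  Cat B, Suburban: 69×83/207 = 27.66667
  Cat C, Downtown: 40×124/207 = 23.96135
  Cat C, Suburban: 40×83/207 = 16.03865
  Cat D, Downtown: 55×124/207 = 32.94686
  Cat D, Suburban: 55×83/207 = 22.05314
Contributions (O − E)²/E:
  (35 − 25.75845)²/25.75845 = 3.3157
  (8 − 17.24155)²/17.24155 = 4.9535
  (36 − 41.33333)²/41.33333 = 0.6882
  (33 − 27.66667)²/27.66667 = 1.0281
  (9 − 23.96135)²/23.96135 = 9.3418
  (31 − 16.03865)²/16.03865 = 13.9564
  (44 − 32.94686)²/32.94686 = 3.7082
  (11 − 22.05314)²/22.05314 = 5.5399
χ² = 3.3157 + 4.9535 + 0.6882 + 1.0281 + 9.3418 + 13.9564 + 3.7082 + 5.5399 = 42.532
df = (4−1)(2−1) = 3. Since 42.532 > 11.345, reject the null hypothesis of independence at α = 0.01.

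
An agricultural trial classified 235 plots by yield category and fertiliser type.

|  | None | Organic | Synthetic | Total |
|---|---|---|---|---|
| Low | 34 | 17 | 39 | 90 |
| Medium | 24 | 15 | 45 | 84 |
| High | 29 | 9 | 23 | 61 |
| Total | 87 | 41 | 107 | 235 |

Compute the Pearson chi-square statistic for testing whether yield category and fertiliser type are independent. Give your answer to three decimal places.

Grand total N = 235.
Expected counts (row total × column total / N):
  Low, None: 90×87/235 = 33.3191
  Low, Organic: 90×41/235 = 15.7021
  Low, Synthetic: 90×107/235 = 40.9787
  Medium, None: 84×87/235 = 31.0979
  Medium, Organic: 84×41/235 = 14.6553
  Medium, Synthetic: 84×107/235 = 38.2468
  High, None: 61×87/235 = 22.5830
  High, Organic: 61×41/235 = 10.6426
  High, Synthetic: 61×107/235 = 27.7745
Contributions (O − E)²/E:
  (34 − 33.3191)²/33.3191 = 0.0139
  (17 − 15.7021)²/15.7021 = 0.1073
  (39 − 40.9787)²/40.9787 = 0.0955
  (24 − 31.0979)²/31.0979 = 1.6201
  (15 − 14.6553)²/14.6553 = 0.0081
  (45 − 38.2468)²/38.2468 = 1.1924
  (29 − 22.5830)²/22.5830 = 1.8234
  (9 − 10.6426)²/10.6426 = 0.2535
  (23 − 27.7745)²/27.7745 = 0.8207
χ² = 0.0139 + 0.1073 + 0.0955 + 1.6201 + 0.0081 + 1.1924 + 1.8234 + 0.2535 + 0.8207 = 5.935

5.935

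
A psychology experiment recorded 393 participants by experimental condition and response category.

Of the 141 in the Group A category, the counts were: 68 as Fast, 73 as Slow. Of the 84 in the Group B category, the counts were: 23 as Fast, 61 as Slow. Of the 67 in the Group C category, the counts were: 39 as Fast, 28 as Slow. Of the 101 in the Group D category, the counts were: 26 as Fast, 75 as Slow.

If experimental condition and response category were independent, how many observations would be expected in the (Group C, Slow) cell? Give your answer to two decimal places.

Row total (Group C) = 67; column total (Slow) = 237; grand total N = 393.
Expected count = (row total × column total) / N = 67 × 237 / 393 = 40.40.

40.40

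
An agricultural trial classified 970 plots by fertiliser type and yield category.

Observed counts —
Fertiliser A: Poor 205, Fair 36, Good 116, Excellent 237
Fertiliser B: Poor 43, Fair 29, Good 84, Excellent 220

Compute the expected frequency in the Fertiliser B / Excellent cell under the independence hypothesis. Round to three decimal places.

Row total (Fertiliser B) = 376; column total (Excellent) = 457; grand total N = 970.
Expected count = (row total × column total) / N = 376 × 457 / 970 = 177.146.

177.146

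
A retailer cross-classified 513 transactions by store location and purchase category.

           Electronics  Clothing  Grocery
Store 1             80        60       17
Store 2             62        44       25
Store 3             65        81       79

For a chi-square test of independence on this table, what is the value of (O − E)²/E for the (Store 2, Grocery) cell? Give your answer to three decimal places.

Row total (Store 2) = 131; column total (Grocery) = 121; N = 513.
Expected count E = 131 × 121 / 513 = 30.8986.
Contribution = (O − E)²/E = (25 − 30.8986)² / 30.8986 = 1.126.

1.126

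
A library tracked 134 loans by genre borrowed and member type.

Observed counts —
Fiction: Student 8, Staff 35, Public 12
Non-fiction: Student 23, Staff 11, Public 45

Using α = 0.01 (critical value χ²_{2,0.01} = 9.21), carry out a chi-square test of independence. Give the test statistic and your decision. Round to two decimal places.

Row totals: 55, 79. Column totals: 31, 46, 57. Grand total N = 134.
Expected counts (row total × column total / N):
  Fiction, Student: 55×31/134 = 12.724
  Fiction, Staff: 55×46/134 = 18.881
  Fiction, Public: 55×57/134 = 23.396
  Non-fiction, Student: 79×31/134 = 18.276
  Non-fiction, Staff: 79×46/134 = 27.119
  Non-fiction, Public: 79×57/134 = 33.604
Contributions (O − E)²/E:
  (8 − 12.724)²/12.724 = 1.7539
  (35 − 18.881)²/18.881 = 13.7610
  (12 − 23.396)²/23.396 = 5.5509
  (23 − 18.276)²/18.276 = 1.2211
  (11 − 27.119)²/27.119 = 9.5808
  (45 − 33.604)²/33.604 = 3.8647
χ² = 1.7539 + 13.7610 + 5.5509 + 1.2211 + 9.5808 + 3.8647 = 35.73
df = (2−1)(3−1) = 2. Since 35.73 > 9.21, reject the null hypothesis of independence at α = 0.01.

35.73; reject H₀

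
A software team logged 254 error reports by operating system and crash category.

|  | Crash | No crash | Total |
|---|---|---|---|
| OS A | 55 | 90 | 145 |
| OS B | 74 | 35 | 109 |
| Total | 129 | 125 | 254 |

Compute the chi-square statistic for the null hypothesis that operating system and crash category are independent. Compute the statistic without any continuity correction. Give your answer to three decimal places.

22.345

Grand total N = 254.
Expected counts (row total × column total / N):
  OS A, Crash: 145×129/254 = 73.6417
  OS A, No crash: 145×125/254 = 71.3583
  OS B, Crash: 109×129/254 = 55.3583
  OS B, No crash: 109×125/254 = 53.6417
Contributions (O − E)²/E:
  (55 − 73.6417)²/73.6417 = 4.7190
  (90 − 71.3583)²/71.3583 = 4.8700
  (74 − 55.3583)²/55.3583 = 6.2775
  (35 − 53.6417)²/53.6417 = 6.4784
χ² = 4.7190 + 4.8700 + 6.2775 + 6.4784 = 22.345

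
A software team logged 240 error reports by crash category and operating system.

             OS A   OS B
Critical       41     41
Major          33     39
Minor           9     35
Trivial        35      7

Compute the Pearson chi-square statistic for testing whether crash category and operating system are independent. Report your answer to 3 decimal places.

34.473

Row totals: 82, 72, 44, 42. Column totals: 118, 122. Grand total N = 240.
Expected counts (row total × column total / N):
  Critical, OS A: 82×118/240 = 40.3167
  Critical, OS B: 82×122/240 = 41.6833
  Major, OS A: 72×118/240 = 35.4000
  Major, OS B: 72×122/240 = 36.6000
  Minor, OS A: 44×118/240 = 21.6333
  Minor, OS B: 44×122/240 = 22.3667
  Trivial, OS A: 42×118/240 = 20.6500
  Trivial, OS B: 42×122/240 = 21.3500
Contributions (O − E)²/E:
  (41 − 40.3167)²/40.3167 = 0.0116
  (41 − 41.6833)²/41.6833 = 0.0112
  (33 − 35.4000)²/35.4000 = 0.1627
  (39 − 36.6000)²/36.6000 = 0.1574
  (9 − 21.6333)²/21.6333 = 7.3775
  (35 − 22.3667)²/22.3667 = 7.1356
  (35 − 20.6500)²/20.6500 = 9.9720
  (7 − 21.3500)²/21.3500 = 9.6451
χ² = 0.0116 + 0.0112 + 0.1627 + 0.1574 + 7.3775 + 7.1356 + 9.9720 + 9.6451 = 34.473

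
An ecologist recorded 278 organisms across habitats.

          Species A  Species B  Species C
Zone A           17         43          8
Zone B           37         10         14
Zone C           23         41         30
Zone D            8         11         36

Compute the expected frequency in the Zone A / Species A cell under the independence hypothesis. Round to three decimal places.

20.791

Row total (Zone A) = 68; column total (Species A) = 85; grand total N = 278.
Expected count = (row total × column total) / N = 68 × 85 / 278 = 20.791.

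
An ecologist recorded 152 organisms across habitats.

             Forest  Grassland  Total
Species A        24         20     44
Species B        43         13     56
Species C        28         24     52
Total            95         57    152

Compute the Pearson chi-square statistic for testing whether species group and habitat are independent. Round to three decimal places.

7.726

Grand total N = 152.
Expected counts (row total × column total / N):
  Species A, Forest: 44×95/152 = 27.5000
  Species A, Grassland: 44×57/152 = 16.5000
  Species B, Forest: 56×95/152 = 35.0000
  Species B, Grassland: 56×57/152 = 21.0000
  Species C, Forest: 52×95/152 = 32.5000
  Species C, Grassland: 52×57/152 = 19.5000
Contributions (O − E)²/E:
  (24 − 27.5000)²/27.5000 = 0.4455
  (20 − 16.5000)²/16.5000 = 0.7424
  (43 − 35.0000)²/35.0000 = 1.8286
  (13 − 21.0000)²/21.0000 = 3.0476
  (28 − 32.5000)²/32.5000 = 0.6231
  (24 − 19.5000)²/19.5000 = 1.0385
χ² = 0.4455 + 0.7424 + 1.8286 + 3.0476 + 0.6231 + 1.0385 = 7.726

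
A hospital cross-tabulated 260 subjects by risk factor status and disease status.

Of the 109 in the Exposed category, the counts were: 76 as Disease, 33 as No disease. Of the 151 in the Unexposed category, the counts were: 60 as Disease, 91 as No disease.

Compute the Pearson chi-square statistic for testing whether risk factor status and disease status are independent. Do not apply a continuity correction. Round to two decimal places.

22.82

Row totals: 109, 151. Column totals: 136, 124. Grand total N = 260.
Expected counts (row total × column total / N):
  Exposed, Disease: 109×136/260 = 57.015
  Exposed, No disease: 109×124/260 = 51.985
  Unexposed, Disease: 151×136/260 = 78.985
  Unexposed, No disease: 151×124/260 = 72.015
Contributions (O − E)²/E:
  (76 − 57.015)²/57.015 = 6.3217
  (33 − 51.985)²/51.985 = 6.9334
  (60 − 78.985)²/78.985 = 4.5633
  (91 − 72.015)²/72.015 = 5.0049
χ² = 6.3217 + 6.9334 + 4.5633 + 5.0049 = 22.82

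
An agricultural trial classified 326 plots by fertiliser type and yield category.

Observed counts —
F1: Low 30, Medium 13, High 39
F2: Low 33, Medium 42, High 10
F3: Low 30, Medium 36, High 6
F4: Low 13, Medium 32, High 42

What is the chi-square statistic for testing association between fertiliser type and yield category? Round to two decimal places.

67.06

Row totals: 82, 85, 72, 87. Column totals: 106, 123, 97. Grand total N = 326.
Expected counts (row total × column total / N):
  F1, Low: 82×106/326 = 26.6626
  F1, Medium: 82×123/326 = 30.9387
  F1, High: 82×97/326 = 24.3988
  F2, Low: 85×106/326 = 27.6380
  F2, Medium: 85×123/326 = 32.0706
  F2, High: 85×97/326 = 25.2914
  F3, Low: 72×106/326 = 23.4110
  F3, Medium: 72×123/326 = 27.1656
  F3, High: 72×97/326 = 21.4233
  F4, Low: 87×106/326 = 28.2883
  F4, Medium: 87×123/326 = 32.8252
  F4, High: 87×97/326 = 25.8865
Contributions (O − E)²/E:
  (30 − 26.6626)²/26.6626 = 0.4177
  (13 − 30.9387)²/30.9387 = 10.4011
  (39 − 24.3988)²/24.3988 = 8.7379
  (33 − 27.6380)²/27.6380 = 1.0403
  (42 − 32.0706)²/32.0706 = 3.0742
  (10 − 25.2914)²/25.2914 = 9.2453
  (30 − 23.4110)²/23.4110 = 1.8545
  (36 − 27.1656)²/27.1656 = 2.8730
  (6 − 21.4233)²/21.4233 = 11.1037
  (13 − 28.2883)²/28.2883 = 8.2625
  (32 − 32.8252)²/32.8252 = 0.0207
  (42 − 25.8865)²/25.8865 = 10.0301
χ² = 0.4177 + 10.4011 + 8.7379 + 1.0403 + 3.0742 + 9.2453 + 1.8545 + 2.8730 + 11.1037 + 8.2625 + 0.0207 + 10.0301 = 67.06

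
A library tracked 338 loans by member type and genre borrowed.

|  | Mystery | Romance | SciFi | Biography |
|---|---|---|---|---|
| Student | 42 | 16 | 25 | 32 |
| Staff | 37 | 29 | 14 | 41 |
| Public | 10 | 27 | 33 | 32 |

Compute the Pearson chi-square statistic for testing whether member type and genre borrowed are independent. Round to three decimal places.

32.514

Row totals: 115, 121, 102. Column totals: 89, 72, 72, 105. Grand total N = 338.
Expected counts (row total × column total / N):
  Student, Mystery: 115×89/338 = 30.2811
  Student, Romance: 115×72/338 = 24.4970
  Student, SciFi: 115×72/338 = 24.4970
  Student, Biography: 115×105/338 = 35.7249
  Staff, Mystery: 121×89/338 = 31.8609
  Staff, Romance: 121×72/338 = 25.7751
  Staff, SciFi: 121×72/338 = 25.7751
  Staff, Biography: 121×105/338 = 37.5888
  Public, Mystery: 102×89/338 = 26.8580
  Public, Romance: 102×72/338 = 21.7278
  Public, SciFi: 102×72/338 = 21.7278
  Public, Biography: 102×105/338 = 31.6864
Contributions (O − E)²/E:
  (42 − 30.2811)²/30.2811 = 4.5353
  (16 − 24.4970)²/24.4970 = 2.9473
  (25 − 24.4970)²/24.4970 = 0.0103
  (32 − 35.7249)²/35.7249 = 0.3884
  (37 − 31.8609)²/31.8609 = 0.8289
  (29 − 25.7751)²/25.7751 = 0.4035
  (14 − 25.7751)²/25.7751 = 5.3793
  (41 − 37.5888)²/37.5888 = 0.3096
  (10 − 26.8580)²/26.8580 = 10.5813
  (27 − 21.7278)²/21.7278 = 1.2793
  (33 − 21.7278)²/21.7278 = 5.8479
  (32 − 31.6864)²/31.6864 = 0.0031
χ² = 4.5353 + 2.9473 + 0.0103 + 0.3884 + 0.8289 + 0.4035 + 5.3793 + 0.3096 + 10.5813 + 1.2793 + 5.8479 + 0.0031 = 32.514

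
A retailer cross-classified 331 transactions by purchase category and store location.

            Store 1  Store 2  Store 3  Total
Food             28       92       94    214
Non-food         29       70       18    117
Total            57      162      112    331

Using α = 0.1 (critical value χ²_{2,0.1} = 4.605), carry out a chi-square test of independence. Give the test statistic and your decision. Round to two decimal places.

Grand total N = 331.
Expected counts (row total × column total / N):
  Food, Store 1: 214×57/331 = 36.852
  Food, Store 2: 214×162/331 = 104.737
  Food, Store 3: 214×112/331 = 72.411
  Non-food, Store 1: 117×57/331 = 20.148
  Non-food, Store 2: 117×162/331 = 57.263
  Non-food, Store 3: 117×112/331 = 39.589
Contributions (O − E)²/E:
  (28 − 36.852)²/36.852 = 2.1263
  (92 − 104.737)²/104.737 = 1.5489
  (94 − 72.411)²/72.411 = 6.4367
  (29 − 20.148)²/20.148 = 3.8891
  (70 − 57.263)²/57.263 = 2.8331
  (18 − 39.589)²/39.589 = 11.7731
χ² = 2.1263 + 1.5489 + 6.4367 + 3.8891 + 2.8331 + 11.7731 = 28.61
df = (2−1)(3−1) = 2. Since 28.61 > 4.605, reject the null hypothesis of independence at α = 0.1.

28.61; reject H₀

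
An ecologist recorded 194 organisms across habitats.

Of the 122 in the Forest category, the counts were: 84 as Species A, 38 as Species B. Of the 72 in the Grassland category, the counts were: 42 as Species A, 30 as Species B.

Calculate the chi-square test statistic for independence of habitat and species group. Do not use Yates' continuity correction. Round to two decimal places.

Row totals: 122, 72. Column totals: 126, 68. Grand total N = 194.
Expected counts (row total × column total / N):
  Forest, Species A: 122×126/194 = 79.237
  Forest, Species B: 122×68/194 = 42.763
  Grassland, Species A: 72×126/194 = 46.763
  Grassland, Species B: 72×68/194 = 25.237
Contributions (O − E)²/E:
  (84 − 79.237)²/79.237 = 0.2863
  (38 − 42.763)²/42.763 = 0.5305
  (42 − 46.763)²/46.763 = 0.4851
  (30 − 25.237)²/25.237 = 0.8989
χ² = 0.2863 + 0.5305 + 0.4851 + 0.8989 = 2.20

2.20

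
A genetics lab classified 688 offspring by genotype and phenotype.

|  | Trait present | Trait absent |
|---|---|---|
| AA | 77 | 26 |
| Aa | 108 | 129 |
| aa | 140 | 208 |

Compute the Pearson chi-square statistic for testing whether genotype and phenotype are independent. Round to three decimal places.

Row totals: 103, 237, 348. Column totals: 325, 363. Grand total N = 688.
Expected counts (row total × column total / N):
  AA, Trait present: 103×325/688 = 48.6555
  AA, Trait absent: 103×363/688 = 54.3445
  Aa, Trait present: 237×325/688 = 111.9549
  Aa, Trait absent: 237×363/688 = 125.0451
  aa, Trait present: 348×325/688 = 164.3895
  aa, Trait absent: 348×363/688 = 183.6105
Contributions (O − E)²/E:
  (77 − 48.6555)²/48.6555 = 16.5122
  (26 − 54.3445)²/54.3445 = 14.7837
  (108 − 111.9549)²/111.9549 = 0.1397
  (129 − 125.0451)²/125.0451 = 0.1251
  (140 − 164.3895)²/164.3895 = 3.6185
  (208 − 183.6105)²/183.6105 = 3.2397
χ² = 16.5122 + 14.7837 + 0.1397 + 0.1251 + 3.6185 + 3.2397 = 38.419

38.419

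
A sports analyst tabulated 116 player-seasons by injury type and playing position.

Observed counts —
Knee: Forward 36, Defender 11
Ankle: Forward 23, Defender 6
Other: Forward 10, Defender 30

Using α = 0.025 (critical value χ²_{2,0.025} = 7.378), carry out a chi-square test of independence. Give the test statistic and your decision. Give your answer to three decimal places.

Row totals: 47, 29, 40. Column totals: 69, 47. Grand total N = 116.
Expected counts (row total × column total / N):
  Knee, Forward: 47×69/116 = 27.9569
  Knee, Defender: 47×47/116 = 19.0431
  Ankle, Forward: 29×69/116 = 17.2500
  Ankle, Defender: 29×47/116 = 11.7500
  Other, Forward: 40×69/116 = 23.7931
  Other, Defender: 40×47/116 = 16.2069
Contributions (O − E)²/E:
  (36 − 27.9569)²/27.9569 = 2.3140
  (11 − 19.0431)²/19.0431 = 3.3971
  (23 − 17.2500)²/17.2500 = 1.9167
  (6 − 11.7500)²/11.7500 = 2.8138
  (10 − 23.7931)²/23.7931 = 7.9960
  (30 − 16.2069)²/16.2069 = 11.7388
χ² = 2.3140 + 3.3971 + 1.9167 + 2.8138 + 7.9960 + 11.7388 = 30.176
df = (3−1)(2−1) = 2. Since 30.176 > 7.378, reject the null hypothesis of independence at α = 0.025.

30.176; reject H₀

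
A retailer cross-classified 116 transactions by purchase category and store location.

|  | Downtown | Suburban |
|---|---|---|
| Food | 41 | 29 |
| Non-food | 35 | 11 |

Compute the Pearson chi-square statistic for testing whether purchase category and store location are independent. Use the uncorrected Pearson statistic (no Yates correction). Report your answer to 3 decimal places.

3.770

Row totals: 70, 46. Column totals: 76, 40. Grand total N = 116.
Expected counts (row total × column total / N):
  Food, Downtown: 70×76/116 = 45.8621
  Food, Suburban: 70×40/116 = 24.1379
  Non-food, Downtown: 46×76/116 = 30.1379
  Non-food, Suburban: 46×40/116 = 15.8621
Contributions (O − E)²/E:
  (41 − 45.8621)²/45.8621 = 0.5155
  (29 − 24.1379)²/24.1379 = 0.9794
  (35 − 30.1379)²/30.1379 = 0.7844
  (11 − 15.8621)²/15.8621 = 1.4903
χ² = 0.5155 + 0.9794 + 0.7844 + 1.4903 = 3.770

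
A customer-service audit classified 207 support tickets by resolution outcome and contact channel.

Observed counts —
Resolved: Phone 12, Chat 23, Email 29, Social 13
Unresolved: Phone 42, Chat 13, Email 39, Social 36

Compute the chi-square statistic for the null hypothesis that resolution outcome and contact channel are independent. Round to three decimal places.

Row totals: 77, 130. Column totals: 54, 36, 68, 49. Grand total N = 207.
Expected counts (row total × column total / N):
  Resolved, Phone: 77×54/207 = 20.0870
  Resolved, Chat: 77×36/207 = 13.3913
  Resolved, Email: 77×68/207 = 25.2947
  Resolved, Social: 77×49/207 = 18.2271
  Unresolved, Phone: 130×54/207 = 33.9130
  Unresolved, Chat: 130×36/207 = 22.6087
  Unresolved, Email: 130×68/207 = 42.7053
  Unresolved, Social: 130×49/207 = 30.7729
Contributions (O − E)²/E:
  (12 − 20.0870)²/20.0870 = 3.2558
  (23 − 13.3913)²/13.3913 = 6.8946
  (29 − 25.2947)²/25.2947 = 0.5428
  (13 − 18.2271)²/18.2271 = 1.4990
  (42 − 33.9130)²/33.9130 = 1.9285
  (13 − 22.6087)²/22.6087 = 4.0837
  (39 − 42.7053)²/42.7053 = 0.3215
  (36 − 30.7729)²/30.7729 = 0.8879
χ² = 3.2558 + 6.8946 + 0.5428 + 1.4990 + 1.9285 + 4.0837 + 0.3215 + 0.8879 = 19.414

19.414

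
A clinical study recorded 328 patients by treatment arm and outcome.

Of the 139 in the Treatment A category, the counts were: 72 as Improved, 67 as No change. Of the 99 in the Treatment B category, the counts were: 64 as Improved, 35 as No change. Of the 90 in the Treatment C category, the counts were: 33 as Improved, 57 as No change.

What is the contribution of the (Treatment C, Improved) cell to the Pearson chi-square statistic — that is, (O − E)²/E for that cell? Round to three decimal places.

3.856

Row total (Treatment C) = 90; column total (Improved) = 169; N = 328.
Expected count E = 90 × 169 / 328 = 46.37195.
Contribution = (O − E)²/E = (33 − 46.37195)² / 46.37195 = 3.856.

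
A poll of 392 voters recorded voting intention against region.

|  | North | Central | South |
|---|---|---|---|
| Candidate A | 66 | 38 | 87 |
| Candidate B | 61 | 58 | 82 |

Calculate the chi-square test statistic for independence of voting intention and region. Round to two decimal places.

4.26

Row totals: 191, 201. Column totals: 127, 96, 169. Grand total N = 392.
Expected counts (row total × column total / N):
  Candidate A, North: 191×127/392 = 61.880
  Candidate A, Central: 191×96/392 = 46.776
  Candidate A, South: 191×169/392 = 82.344
  Candidate B, North: 201×127/392 = 65.120
  Candidate B, Central: 201×96/392 = 49.224
  Candidate B, South: 201×169/392 = 86.656
Contributions (O − E)²/E:
  (66 − 61.880)²/61.880 = 0.2743
  (38 − 46.776)²/46.776 = 1.6465
  (87 − 82.344)²/82.344 = 0.2633
  (61 − 65.120)²/65.120 = 0.2607
  (58 − 49.224)²/49.224 = 1.5646
  (82 − 86.656)²/86.656 = 0.2502
χ² = 0.2743 + 1.6465 + 0.2633 + 0.2607 + 1.5646 + 0.2502 = 4.26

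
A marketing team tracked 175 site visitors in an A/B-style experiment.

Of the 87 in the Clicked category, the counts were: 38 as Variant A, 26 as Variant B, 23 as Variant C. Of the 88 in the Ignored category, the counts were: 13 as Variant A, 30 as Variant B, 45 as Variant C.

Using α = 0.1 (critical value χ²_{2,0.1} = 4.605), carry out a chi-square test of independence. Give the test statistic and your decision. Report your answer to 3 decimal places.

Row totals: 87, 88. Column totals: 51, 56, 68. Grand total N = 175.
Expected counts (row total × column total / N):
  Clicked, Variant A: 87×51/175 = 25.35429
  Clicked, Variant B: 87×56/175 = 27.84000
  Clicked, Variant C: 87×68/175 = 33.80571
  Ignored, Variant A: 88×51/175 = 25.64571
  Ignored, Variant B: 88×56/175 = 28.16000
  Ignored, Variant C: 88×68/175 = 34.19429
Contributions (O − E)²/E:
  (38 − 25.35429)²/25.35429 = 6.3072
  (26 − 27.84000)²/27.84000 = 0.1216
  (23 − 33.80571)²/33.80571 = 3.4540
  (13 − 25.64571)²/25.64571 = 6.2355
  (30 − 28.16000)²/28.16000 = 0.1202
  (45 − 34.19429)²/34.19429 = 3.4147
χ² = 6.3072 + 0.1216 + 3.4540 + 6.2355 + 0.1202 + 3.4147 = 19.653
df = (2−1)(3−1) = 2. Since 19.653 > 4.605, reject the null hypothesis of independence at α = 0.1.

19.653; reject H₀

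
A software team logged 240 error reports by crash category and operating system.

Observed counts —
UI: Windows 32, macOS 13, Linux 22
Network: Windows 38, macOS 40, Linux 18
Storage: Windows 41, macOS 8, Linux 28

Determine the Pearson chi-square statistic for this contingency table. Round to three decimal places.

Row totals: 67, 96, 77. Column totals: 111, 61, 68. Grand total N = 240.
Expected counts (row total × column total / N):
  UI, Windows: 67×111/240 = 30.9875
  UI, macOS: 67×61/240 = 17.0292
  UI, Linux: 67×68/240 = 18.9833
  Network, Windows: 96×111/240 = 44.4000
  Network, macOS: 96×61/240 = 24.4000
  Network, Linux: 96×68/240 = 27.2000
  Storage, Windows: 77×111/240 = 35.6125
  Storage, macOS: 77×61/240 = 19.5708
  Storage, Linux: 77×68/240 = 21.8167
Contributions (O − E)²/E:
  (32 − 30.9875)²/30.9875 = 0.0331
  (13 − 17.0292)²/17.0292 = 0.9533
  (22 − 18.9833)²/18.9833 = 0.4794
  (38 − 44.4000)²/44.4000 = 0.9225
  (40 − 24.4000)²/24.4000 = 9.9738
  (18 − 27.2000)²/27.2000 = 3.1118
  (41 − 35.6125)²/35.6125 = 0.8150
  (8 − 19.5708)²/19.5708 = 6.8410
  (28 − 21.8167)²/21.8167 = 1.7525
χ² = 0.0331 + 0.9533 + 0.4794 + 0.9225 + 9.9738 + 3.1118 + 0.8150 + 6.8410 + 1.7525 = 24.882

24.882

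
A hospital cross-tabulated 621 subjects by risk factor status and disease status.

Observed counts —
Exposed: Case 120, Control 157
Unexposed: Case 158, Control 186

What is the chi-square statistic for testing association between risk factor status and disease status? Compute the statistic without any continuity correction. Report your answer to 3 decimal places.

Row totals: 277, 344. Column totals: 278, 343. Grand total N = 621.
Expected counts (row total × column total / N):
  Exposed, Case: 277×278/621 = 124.0032
  Exposed, Control: 277×343/621 = 152.9968
  Unexposed, Case: 344×278/621 = 153.9968
  Unexposed, Control: 344×343/621 = 190.0032
Contributions (O − E)²/E:
  (120 − 124.0032)²/124.0032 = 0.1292
  (157 − 152.9968)²/152.9968 = 0.1047
  (158 − 153.9968)²/153.9968 = 0.1041
  (186 − 190.0032)²/190.0032 = 0.0843
χ² = 0.1292 + 0.1047 + 0.1041 + 0.0843 = 0.422

0.422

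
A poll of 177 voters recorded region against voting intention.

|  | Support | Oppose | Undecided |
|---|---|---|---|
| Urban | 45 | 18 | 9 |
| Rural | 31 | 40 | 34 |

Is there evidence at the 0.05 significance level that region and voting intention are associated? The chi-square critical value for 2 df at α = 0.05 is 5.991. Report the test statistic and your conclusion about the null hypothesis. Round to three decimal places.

Row totals: 72, 105. Column totals: 76, 58, 43. Grand total N = 177.
Expected counts (row total × column total / N):
  Urban, Support: 72×76/177 = 30.9153
  Urban, Oppose: 72×58/177 = 23.5932
  Urban, Undecided: 72×43/177 = 17.4915
  Rural, Support: 105×76/177 = 45.0847
  Rural, Oppose: 105×58/177 = 34.4068
  Rural, Undecided: 105×43/177 = 25.5085
Contributions (O − E)²/E:
  (45 − 30.9153)²/30.9153 = 6.4168
  (18 − 23.5932)²/23.5932 = 1.3260
  (9 − 17.4915)²/17.4915 = 4.1223
  (31 − 45.0847)²/45.0847 = 4.4001
  (40 − 34.4068)²/34.4068 = 0.9092
  (34 − 25.5085)²/25.5085 = 2.8267
χ² = 6.4168 + 1.3260 + 4.1223 + 4.4001 + 0.9092 + 2.8267 = 20.001
df = (2−1)(3−1) = 2. Since 20.001 > 5.991, reject the null hypothesis of independence at α = 0.05.

20.001; reject H₀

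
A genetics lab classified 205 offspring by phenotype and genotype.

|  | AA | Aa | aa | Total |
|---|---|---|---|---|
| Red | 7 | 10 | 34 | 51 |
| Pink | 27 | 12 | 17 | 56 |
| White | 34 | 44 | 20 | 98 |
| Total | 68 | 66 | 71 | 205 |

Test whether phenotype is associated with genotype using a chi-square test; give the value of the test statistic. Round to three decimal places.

40.272

Grand total N = 205.
Expected counts (row total × column total / N):
  Red, AA: 51×68/205 = 16.9171
  Red, Aa: 51×66/205 = 16.4195
  Red, aa: 51×71/205 = 17.6634
  Pink, AA: 56×68/205 = 18.5756
  Pink, Aa: 56×66/205 = 18.0293
  Pink, aa: 56×71/205 = 19.3951
  White, AA: 98×68/205 = 32.5073
  White, Aa: 98×66/205 = 31.5512
  White, aa: 98×71/205 = 33.9415
Contributions (O − E)²/E:
  (7 − 16.9171)²/16.9171 = 5.8136
  (10 − 16.4195)²/16.4195 = 2.5098
  (34 − 17.6634)²/17.6634 = 15.1095
  (27 − 18.5756)²/18.5756 = 3.8206
  (12 − 18.0293)²/18.0293 = 2.0163
  (17 − 19.3951)²/19.3951 = 0.2958
  (34 − 32.5073)²/32.5073 = 0.0685
  (44 − 31.5512)²/31.5512 = 4.9118
  (20 − 33.9415)²/33.9415 = 5.7265
χ² = 5.8136 + 2.5098 + 15.1095 + 3.8206 + 2.0163 + 0.2958 + 0.0685 + 4.9118 + 5.7265 = 40.272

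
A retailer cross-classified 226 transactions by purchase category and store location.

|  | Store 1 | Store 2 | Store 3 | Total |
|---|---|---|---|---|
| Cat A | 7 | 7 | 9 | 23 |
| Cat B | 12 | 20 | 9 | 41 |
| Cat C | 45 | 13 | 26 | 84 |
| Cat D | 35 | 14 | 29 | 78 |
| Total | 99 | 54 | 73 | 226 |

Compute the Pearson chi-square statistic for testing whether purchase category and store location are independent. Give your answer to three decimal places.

Grand total N = 226.
Expected counts (row total × column total / N):
  Cat A, Store 1: 23×99/226 = 10.07522
  Cat A, Store 2: 23×54/226 = 5.49558
  Cat A, Store 3: 23×73/226 = 7.42920
  Cat B, Store 1: 41×99/226 = 17.96018
  Cat B, Store 2: 41×54/226 = 9.79646
  Cat B, Store 3: 41×73/226 = 13.24336
  Cat C, Store 1: 84×99/226 = 36.79646
  Cat C, Store 2: 84×54/226 = 20.07080
  Cat C, Store 3: 84×73/226 = 27.13274
  Cat D, Store 1: 78×99/226 = 34.16814
  Cat D, Store 2: 78×54/226 = 18.63717
  Cat D, Store 3: 78×73/226 = 25.19469
Contributions (O − E)²/E:
  (7 − 10.07522)²/10.07522 = 0.9386
  (7 − 5.49558)²/5.49558 = 0.4118
  (9 − 7.42920)²/7.42920 = 0.3321
  (12 − 17.96018)²/17.96018 = 1.9779
  (20 − 9.79646)²/9.79646 = 10.6275
  (9 − 13.24336)²/13.24336 = 1.3596
  (45 − 36.79646)²/36.79646 = 1.8289
  (13 − 20.07080)²/20.07080 = 2.4910
  (26 − 27.13274)²/27.13274 = 0.0473
  (35 − 34.16814)²/34.16814 = 0.0203
  (14 − 18.63717)²/18.63717 = 1.1538
  (29 − 25.19469)²/25.19469 = 0.5747
χ² = 0.9386 + 0.4118 + 0.3321 + 1.9779 + 10.6275 + 1.3596 + 1.8289 + 2.4910 + 0.0473 + 0.0203 + 1.1538 + 0.5747 = 21.764

21.764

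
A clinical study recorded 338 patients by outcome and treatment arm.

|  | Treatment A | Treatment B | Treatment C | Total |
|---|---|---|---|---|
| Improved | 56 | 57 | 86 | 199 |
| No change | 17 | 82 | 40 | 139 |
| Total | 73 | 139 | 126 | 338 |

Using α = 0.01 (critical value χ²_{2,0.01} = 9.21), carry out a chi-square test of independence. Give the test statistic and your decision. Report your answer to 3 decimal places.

Grand total N = 338.
Expected counts (row total × column total / N):
  Improved, Treatment A: 199×73/338 = 42.9793
  Improved, Treatment B: 199×139/338 = 81.8373
  Improved, Treatment C: 199×126/338 = 74.1834
  No change, Treatment A: 139×73/338 = 30.0207
  No change, Treatment B: 139×139/338 = 57.1627
  No change, Treatment C: 139×126/338 = 51.8166
Contributions (O − E)²/E:
  (56 − 42.9793)²/42.9793 = 3.9447
  (57 − 81.8373)²/81.8373 = 7.5380
  (86 − 74.1834)²/74.1834 = 1.8823
  (17 − 30.0207)²/30.0207 = 5.6474
  (82 − 57.1627)²/57.1627 = 10.7919
  (40 − 51.8166)²/51.8166 = 2.6947
χ² = 3.9447 + 7.5380 + 1.8823 + 5.6474 + 10.7919 + 2.6947 = 32.499
df = (2−1)(3−1) = 2. Since 32.499 > 9.21, reject the null hypothesis of independence at α = 0.01.

32.499; reject H₀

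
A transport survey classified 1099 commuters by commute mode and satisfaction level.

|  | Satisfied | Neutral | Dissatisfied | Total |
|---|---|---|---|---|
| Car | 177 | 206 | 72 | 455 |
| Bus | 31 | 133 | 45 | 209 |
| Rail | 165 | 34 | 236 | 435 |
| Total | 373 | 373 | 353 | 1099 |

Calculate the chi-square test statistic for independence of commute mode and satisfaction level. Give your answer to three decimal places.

298.076

Grand total N = 1099.
Expected counts (row total × column total / N):
  Car, Satisfied: 455×373/1099 = 154.4268
  Car, Neutral: 455×373/1099 = 154.4268
  Car, Dissatisfied: 455×353/1099 = 146.1465
  Bus, Satisfied: 209×373/1099 = 70.9345
  Bus, Neutral: 209×373/1099 = 70.9345
  Bus, Dissatisfied: 209×353/1099 = 67.1310
  Rail, Satisfied: 435×373/1099 = 147.6388
  Rail, Neutral: 435×373/1099 = 147.6388
  Rail, Dissatisfied: 435×353/1099 = 139.7225
Contributions (O − E)²/E:
  (177 − 154.4268)²/154.4268 = 3.2996
  (206 − 154.4268)²/154.4268 = 17.2237
  (72 − 146.1465)²/146.1465 = 37.6178
  (31 − 70.9345)²/70.9345 = 22.4822
  (133 − 70.9345)²/70.9345 = 54.3054
  (45 − 67.1310)²/67.1310 = 7.2959
  (165 − 147.6388)²/147.6388 = 2.0415
  (34 − 147.6388)²/147.6388 = 87.4687
  (236 − 139.7225)²/139.7225 = 66.3412
χ² = 3.2996 + 17.2237 + 37.6178 + 22.4822 + 54.3054 + 7.2959 + 2.0415 + 87.4687 + 66.3412 = 298.076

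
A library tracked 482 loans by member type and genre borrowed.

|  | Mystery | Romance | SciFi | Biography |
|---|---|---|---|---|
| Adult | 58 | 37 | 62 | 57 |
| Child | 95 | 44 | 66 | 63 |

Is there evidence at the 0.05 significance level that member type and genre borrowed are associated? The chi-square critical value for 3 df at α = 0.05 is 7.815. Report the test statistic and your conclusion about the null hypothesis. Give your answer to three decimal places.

Row totals: 214, 268. Column totals: 153, 81, 128, 120. Grand total N = 482.
Expected counts (row total × column total / N):
  Adult, Mystery: 214×153/482 = 67.9295
  Adult, Romance: 214×81/482 = 35.9627
  Adult, SciFi: 214×128/482 = 56.8299
  Adult, Biography: 214×120/482 = 53.2780
  Child, Mystery: 268×153/482 = 85.0705
  Child, Romance: 268×81/482 = 45.0373
  Child, SciFi: 268×128/482 = 71.1701
  Child, Biography: 268×120/482 = 66.7220
Contributions (O − E)²/E:
  (58 − 67.9295)²/67.9295 = 1.4514
  (37 − 35.9627)²/35.9627 = 0.0299
  (62 − 56.8299)²/56.8299 = 0.4703
  (57 − 53.2780)²/53.2780 = 0.2600
  (95 − 85.0705)²/85.0705 = 1.1590
  (44 − 45.0373)²/45.0373 = 0.0239
  (66 − 71.1701)²/71.1701 = 0.3756
  (63 − 66.7220)²/66.7220 = 0.2076
χ² = 1.4514 + 0.0299 + 0.4703 + 0.2600 + 1.1590 + 0.0239 + 0.3756 + 0.2076 = 3.978
df = (2−1)(4−1) = 3. Since 3.978 < 7.815, fail to reject the null hypothesis of independence at α = 0.05.

3.978; fail to reject H₀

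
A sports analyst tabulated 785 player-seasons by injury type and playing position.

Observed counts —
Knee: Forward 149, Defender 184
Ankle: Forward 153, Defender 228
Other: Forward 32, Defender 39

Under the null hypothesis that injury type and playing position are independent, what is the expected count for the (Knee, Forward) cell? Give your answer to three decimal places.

141.684

Row total (Knee) = 333; column total (Forward) = 334; grand total N = 785.
Expected count = (row total × column total) / N = 333 × 334 / 785 = 141.684.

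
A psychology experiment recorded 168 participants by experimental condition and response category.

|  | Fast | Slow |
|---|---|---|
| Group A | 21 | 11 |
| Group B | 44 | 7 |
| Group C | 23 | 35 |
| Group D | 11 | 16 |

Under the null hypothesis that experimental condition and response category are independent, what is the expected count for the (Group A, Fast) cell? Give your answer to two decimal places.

Row total (Group A) = 32; column total (Fast) = 99; grand total N = 168.
Expected count = (row total × column total) / N = 32 × 99 / 168 = 18.86.

18.86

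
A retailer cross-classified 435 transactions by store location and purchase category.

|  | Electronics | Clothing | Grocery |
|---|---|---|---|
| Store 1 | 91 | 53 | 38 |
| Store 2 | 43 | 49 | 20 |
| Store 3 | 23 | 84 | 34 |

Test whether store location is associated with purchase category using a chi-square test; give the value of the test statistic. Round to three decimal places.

43.636

Row totals: 182, 112, 141. Column totals: 157, 186, 92. Grand total N = 435.
Expected counts (row total × column total / N):
  Store 1, Electronics: 182×157/435 = 65.6874
  Store 1, Clothing: 182×186/435 = 77.8207
  Store 1, Grocery: 182×92/435 = 38.4920
  Store 2, Electronics: 112×157/435 = 40.4230
  Store 2, Clothing: 112×186/435 = 47.8897
  Store 2, Grocery: 112×92/435 = 23.6874
  Store 3, Electronics: 141×157/435 = 50.8897
  Store 3, Clothing: 141×186/435 = 60.2897
  Store 3, Grocery: 141×92/435 = 29.8207
Contributions (O − E)²/E:
  (91 − 65.6874)²/65.6874 = 9.7542
  (53 − 77.8207)²/77.8207 = 7.9165
  (38 − 38.4920)²/38.4920 = 0.0063
  (43 − 40.4230)²/40.4230 = 0.1643
  (49 − 47.8897)²/47.8897 = 0.0257
  (20 − 23.6874)²/23.6874 = 0.5740
  (23 − 50.8897)²/50.8897 = 15.2847
  (84 − 60.2897)²/60.2897 = 9.3246
  (34 − 29.8207)²/29.8207 = 0.5857
χ² = 9.7542 + 7.9165 + 0.0063 + 0.1643 + 0.0257 + 0.5740 + 15.2847 + 9.3246 + 0.5857 = 43.636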